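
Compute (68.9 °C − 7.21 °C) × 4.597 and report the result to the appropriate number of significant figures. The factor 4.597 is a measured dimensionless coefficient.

284 °C

68.9 °C − 7.21 °C = 61.69 °C; the difference is limited to 1 decimal place (3 s.f.).
Carrying full precision, 61.69 × 4.597 = 283.58893 °C; 4.597 has 4 s.f., so the result keeps min(3, 4) = 3 s.f.
Rounded to 3 significant figures: 284 °C.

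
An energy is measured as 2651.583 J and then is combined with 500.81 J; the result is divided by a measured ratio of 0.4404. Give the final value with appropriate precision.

2651.583 J + 500.81 J = 3152.393 J; the sum is limited to 2 decimal places (6 s.f.).
Carrying full precision, 3152.393 ÷ 0.4404 = 7158.0222525… J; 0.4404 has 4 s.f., so the result keeps min(6, 4) = 4 s.f.
Rounded to 4 significant figures: 7158 J.

7158 J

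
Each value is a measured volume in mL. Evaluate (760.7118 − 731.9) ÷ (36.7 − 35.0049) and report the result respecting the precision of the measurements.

17

760.7118 − 731.9 = 28.8118, limited to 1 d.p. → 3 s.f.; 36.7 − 35.0049 = 1.6951, limited to 1 d.p. → 2 s.f.
Carrying full precision, 28.8118 ÷ 1.6951 = 16.9971093151…; keep min(3, 2) = 2 s.f.
Rounded to 2 significant figures: 17.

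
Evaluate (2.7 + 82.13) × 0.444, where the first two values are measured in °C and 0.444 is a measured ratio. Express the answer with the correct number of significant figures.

2.7 °C + 82.13 °C = 84.83 °C; the sum is limited to 1 decimal place (3 s.f.).
Carrying full precision, 84.83 × 0.444 = 37.66452 °C; 0.444 has 3 s.f., so the result keeps min(3, 3) = 3 s.f.
Rounded to 3 significant figures: 37.7 °C.

37.7 °C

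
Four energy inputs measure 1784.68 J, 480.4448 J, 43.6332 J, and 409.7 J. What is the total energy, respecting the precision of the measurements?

2718.5 J

1784.68 J + 480.4448 J + 43.6332 J + 409.7 J = 2718.4580 J.
Addition/subtraction keeps the fewest decimal places: 1784.68 → 2 decimal places, 480.4448 → 4 decimal places, 43.6332 → 4 decimal places, 409.7 → 1 decimal place; limit is 1.
Rounded to 1 decimal place: 2718.5 J.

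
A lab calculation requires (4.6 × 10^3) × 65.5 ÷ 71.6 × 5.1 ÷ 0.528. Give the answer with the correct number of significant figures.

4.1 × 10^4

(4.6 × 10^3) × 65.5 ÷ 71.6 × 5.1 ÷ 0.528 = 40646.4258507…
Multiplication/division keeps the fewest significant figures: 4.6 × 10^3 → 2 s.f., 65.5 → 3 s.f., 71.6 → 3 s.f., 5.1 → 2 s.f., 0.528 → 3 s.f.; limit is 2.
Rounded to 2 significant figures: 4.1 × 10^4.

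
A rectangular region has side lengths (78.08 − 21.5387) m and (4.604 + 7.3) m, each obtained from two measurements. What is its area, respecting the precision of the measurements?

673 m²

78.08 − 21.5387 = 56.5413, limited to 2 d.p. → 4 s.f.; 4.604 + 7.3 = 11.904, limited to 1 d.p. → 3 s.f.
Carrying full precision, 56.5413 × 11.904 = 673.0676352; keep min(4, 3) = 3 s.f.
Rounded to 3 significant figures: 673 m².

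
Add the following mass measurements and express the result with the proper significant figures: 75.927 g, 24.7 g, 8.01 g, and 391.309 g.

499.9 g

75.927 g + 24.7 g + 8.01 g + 391.309 g = 499.946 g.
Addition/subtraction keeps the fewest decimal places: 75.927 → 3 decimal places, 24.7 → 1 decimal place, 8.01 → 2 decimal places, 391.309 → 3 decimal places; limit is 1.
Rounded to 1 decimal place: 499.9 g.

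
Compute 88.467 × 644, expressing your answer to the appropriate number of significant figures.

88.467 × 644 = 56972.748
Multiplication/division keeps the fewest significant figures: 88.467 → 5 s.f., 644 → 3 s.f.; limit is 3.
Rounded to 3 significant figures: 5.70 × 10⁴.

5.70 × 10⁴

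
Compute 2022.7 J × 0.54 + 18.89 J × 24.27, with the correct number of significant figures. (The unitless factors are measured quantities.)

1.6 × 10³ J

2022.7 × 0.54 = 1092.258 → 1.1 × 10³ J (2 s.f., last digit at the 10^2 place).
18.89 × 24.27 = 458.4603 → 458.5 J (4 s.f., last digit at the 10^-1 place).
Sum: 1550.7183 J; keep the coarser place, 10^2.
Result: 1.6 × 10³ J.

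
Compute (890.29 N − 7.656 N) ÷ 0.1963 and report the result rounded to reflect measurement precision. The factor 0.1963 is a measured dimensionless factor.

890.29 N − 7.656 N = 882.634 N; the difference is limited to 2 decimal places (5 s.f.).
Carrying full precision, 882.634 ÷ 0.1963 = 4496.35252165… N; 0.1963 has 4 s.f., so the result keeps min(5, 4) = 4 s.f.
Rounded to 4 significant figures: 4496 N.

4496 N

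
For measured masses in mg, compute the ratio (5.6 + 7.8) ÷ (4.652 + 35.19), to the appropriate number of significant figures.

0.336

5.6 + 7.8 = 13.4, limited to 1 d.p. → 3 s.f.; 4.652 + 35.19 = 39.842, limited to 2 d.p. → 4 s.f.
Carrying full precision, 13.4 ÷ 39.842 = 0.336328497565…; keep min(3, 4) = 3 s.f.
Rounded to 3 significant figures: 0.336.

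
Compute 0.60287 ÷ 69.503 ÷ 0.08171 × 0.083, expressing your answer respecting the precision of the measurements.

0.60287 ÷ 69.503 ÷ 0.08171 × 0.083 = 0.00881095542676…
Multiplication/division keeps the fewest significant figures: 0.60287 → 5 s.f., 69.503 → 5 s.f., 0.08171 → 4 s.f., 0.083 → 2 s.f.; limit is 2.
Rounded to 2 significant figures: 0.0088.

0.0088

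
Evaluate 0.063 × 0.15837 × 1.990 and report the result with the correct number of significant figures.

0.063 × 0.15837 × 1.990 = 0.0198548469
Multiplication/division keeps the fewest significant figures: 0.063 → 2 s.f., 0.15837 → 5 s.f., 1.990 → 4 s.f.; limit is 2.
Rounded to 2 significant figures: 0.020.

0.020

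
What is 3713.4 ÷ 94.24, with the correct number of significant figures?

39.40

3713.4 ÷ 94.24 = 39.4036502547…
Multiplication/division keeps the fewest significant figures: 3713.4 → 5 s.f., 94.24 → 4 s.f.; limit is 4.
Rounded to 4 significant figures: 39.40.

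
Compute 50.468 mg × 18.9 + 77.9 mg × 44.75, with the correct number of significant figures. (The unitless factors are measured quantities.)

50.468 × 18.9 = 953.8452 → 954 mg (3 s.f., last digit at the 10^0 place).
77.9 × 44.75 = 3486.025 → 3.49 × 10³ mg (3 s.f., last digit at the 10^1 place).
Sum: 4439.8702 mg; keep the coarser place, 10^1.
Result: 4.44 × 10³ mg.

4.44 × 10³ mg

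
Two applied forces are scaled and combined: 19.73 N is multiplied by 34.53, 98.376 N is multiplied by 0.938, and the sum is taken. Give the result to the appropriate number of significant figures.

19.73 × 34.53 = 681.2769 → 681.3 N (4 s.f., last digit at the 10^-1 place).
98.376 × 0.938 = 92.276688 → 92.3 N (3 s.f., last digit at the 10^-1 place).
Sum: 773.553588 N; keep the coarser place, 10^-1.
Result: 773.6 N.

773.6 N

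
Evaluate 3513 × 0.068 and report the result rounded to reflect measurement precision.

2.4 × 10^2

3513 × 0.068 = 238.884
Multiplication/division keeps the fewest significant figures: 3513 → 4 s.f., 0.068 → 2 s.f.; limit is 2.
Rounded to 2 significant figures: 2.4 × 10^2.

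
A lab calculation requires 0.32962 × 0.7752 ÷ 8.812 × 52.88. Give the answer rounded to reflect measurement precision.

0.32962 × 0.7752 ÷ 8.812 × 52.88 = 1.53336051987…
Multiplication/division keeps the fewest significant figures: 0.32962 → 5 s.f., 0.7752 → 4 s.f., 8.812 → 4 s.f., 52.88 → 4 s.f.; limit is 4.
Rounded to 4 significant figures: 1.533.

1.533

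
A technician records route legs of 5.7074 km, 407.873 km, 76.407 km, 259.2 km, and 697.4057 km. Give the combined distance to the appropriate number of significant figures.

1446.6 km

5.7074 km + 407.873 km + 76.407 km + 259.2 km + 697.4057 km = 1446.5931 km.
Addition/subtraction keeps the fewest decimal places: 5.7074 → 4 decimal places, 407.873 → 3 decimal places, 76.407 → 3 decimal places, 259.2 → 1 decimal place, 697.4057 → 4 decimal places; limit is 1.
Rounded to 1 decimal place: 1446.6 km.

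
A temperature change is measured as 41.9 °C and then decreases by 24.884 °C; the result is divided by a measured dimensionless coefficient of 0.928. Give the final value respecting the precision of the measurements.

41.9 °C − 24.884 °C = 17.016 °C; the difference is limited to 1 decimal place (3 s.f.).
Carrying full precision, 17.016 ÷ 0.928 = 18.3362068966… °C; 0.928 has 3 s.f., so the result keeps min(3, 3) = 3 s.f.
Rounded to 3 significant figures: 18.3 °C.

18.3 °C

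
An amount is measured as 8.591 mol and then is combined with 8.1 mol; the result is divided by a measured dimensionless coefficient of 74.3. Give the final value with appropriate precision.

8.591 mol + 8.1 mol = 16.691 mol; the sum is limited to 1 decimal place (3 s.f.).
Carrying full precision, 16.691 ÷ 74.3 = 0.22464333782… mol; 74.3 has 3 s.f., so the result keeps min(3, 3) = 3 s.f.
Rounded to 3 significant figures: 0.225 mol.

0.225 mol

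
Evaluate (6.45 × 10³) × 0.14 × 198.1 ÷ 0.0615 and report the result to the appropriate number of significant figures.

(6.45 × 10³) × 0.14 × 198.1 ÷ 0.0615 = 2908687.80488…
Multiplication/division keeps the fewest significant figures: 6.45 × 10³ → 3 s.f., 0.14 → 2 s.f., 198.1 → 4 s.f., 0.0615 → 3 s.f.; limit is 2.
Rounded to 2 significant figures: 2.9 × 10⁶.

2.9 × 10⁶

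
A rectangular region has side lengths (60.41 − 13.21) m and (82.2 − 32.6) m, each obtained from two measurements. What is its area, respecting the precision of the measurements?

60.41 − 13.21 = 47.20, limited to 2 d.p. → 4 s.f.; 82.2 − 32.6 = 49.6, limited to 1 d.p. → 3 s.f.
Carrying full precision, 47.20 × 49.6 = 2341.12; keep min(4, 3) = 3 s.f.
Rounded to 3 significant figures: 2.34 × 10^3 m².

2.34 × 10^3 m²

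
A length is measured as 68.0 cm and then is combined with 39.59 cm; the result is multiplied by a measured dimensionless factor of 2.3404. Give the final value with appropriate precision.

68.0 cm + 39.59 cm = 107.59 cm; the sum is limited to 1 decimal place (4 s.f.).
Carrying full precision, 107.59 × 2.3404 = 251.803636 cm; 2.3404 has 5 s.f., so the result keeps min(4, 5) = 4 s.f.
Rounded to 4 significant figures: 251.8 cm.

251.8 cm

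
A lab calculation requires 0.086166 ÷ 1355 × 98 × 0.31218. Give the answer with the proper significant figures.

0.086166 ÷ 1355 × 98 × 0.31218 = 0.00194548456401…
Multiplication/division keeps the fewest significant figures: 0.086166 → 5 s.f., 1355 → 4 s.f., 98 → 2 s.f., 0.31218 → 5 s.f.; limit is 2.
Rounded to 2 significant figures: 1.9 × 10^-3.

1.9 × 10^-3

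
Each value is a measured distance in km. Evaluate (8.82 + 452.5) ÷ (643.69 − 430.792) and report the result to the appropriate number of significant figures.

8.82 + 452.5 = 461.32, limited to 1 d.p. → 4 s.f.; 643.69 − 430.792 = 212.898, limited to 2 d.p. → 5 s.f.
Carrying full precision, 461.32 ÷ 212.898 = 2.16685924715…; keep min(4, 5) = 4 s.f.
Rounded to 4 significant figures: 2.167.

2.167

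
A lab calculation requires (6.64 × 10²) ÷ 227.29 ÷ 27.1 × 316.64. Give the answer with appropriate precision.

34.1

(6.64 × 10²) ÷ 227.29 ÷ 27.1 × 316.64 = 34.1337683428…
Multiplication/division keeps the fewest significant figures: 6.64 × 10² → 3 s.f., 227.29 → 5 s.f., 27.1 → 3 s.f., 316.64 → 5 s.f.; limit is 3.
Rounded to 3 significant figures: 34.1.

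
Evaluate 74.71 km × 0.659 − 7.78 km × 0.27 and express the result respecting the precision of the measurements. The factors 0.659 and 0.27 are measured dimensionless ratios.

74.71 × 0.659 = 49.23389 → 49.2 km (3 s.f., last digit at the 10^-1 place).
7.78 × 0.27 = 2.1006 → 2.1 km (2 s.f., last digit at the 10^-1 place).
Difference: 47.13329 km; keep the coarser place, 10^-1.
Result: 47.1 km.

47.1 km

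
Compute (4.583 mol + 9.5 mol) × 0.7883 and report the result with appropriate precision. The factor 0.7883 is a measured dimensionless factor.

11.1 mol

4.583 mol + 9.5 mol = 14.083 mol; the sum is limited to 1 decimal place (3 s.f.).
Carrying full precision, 14.083 × 0.7883 = 11.1016289 mol; 0.7883 has 4 s.f., so the result keeps min(3, 4) = 3 s.f.
Rounded to 3 significant figures: 11.1 mol.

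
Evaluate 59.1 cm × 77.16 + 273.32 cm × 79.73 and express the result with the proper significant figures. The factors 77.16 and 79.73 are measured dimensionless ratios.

2.635 × 10^4 cm

59.1 × 77.16 = 4560.156 → 4.56 × 10^3 cm (3 s.f., last digit at the 10^1 place).
273.32 × 79.73 = 21791.8036 → 2.179 × 10^4 cm (4 s.f., last digit at the 10^1 place).
Sum: 26351.9596 cm; keep the coarser place, 10^1.
Result: 2.635 × 10^4 cm.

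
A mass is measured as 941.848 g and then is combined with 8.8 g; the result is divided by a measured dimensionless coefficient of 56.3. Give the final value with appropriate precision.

941.848 g + 8.8 g = 950.648 g; the sum is limited to 1 decimal place (4 s.f.).
Carrying full precision, 950.648 ÷ 56.3 = 16.8853996448… g; 56.3 has 3 s.f., so the result keeps min(4, 3) = 3 s.f.
Rounded to 3 significant figures: 16.9 g.

16.9 g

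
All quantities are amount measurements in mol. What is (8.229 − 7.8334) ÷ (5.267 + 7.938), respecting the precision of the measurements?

8.229 − 7.8334 = 0.3956, limited to 3 d.p. → 3 s.f.; 5.267 + 7.938 = 13.205, limited to 3 d.p. → 5 s.f.
Carrying full precision, 0.3956 ÷ 13.205 = 0.0299583491102…; keep min(3, 5) = 3 s.f.
Rounded to 3 significant figures: 0.0300.

0.0300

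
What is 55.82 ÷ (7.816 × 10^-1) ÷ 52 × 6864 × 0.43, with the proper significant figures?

55.82 ÷ (7.816 × 10^-1) ÷ 52 × 6864 × 0.43 = 4053.66325486…
Multiplication/division keeps the fewest significant figures: 55.82 → 4 s.f., 7.816 × 10^-1 → 4 s.f., 52 → 2 s.f., 6864 → 4 s.f., 0.43 → 2 s.f.; limit is 2.
Rounded to 2 significant figures: 4.1 × 10^3.

4.1 × 10^3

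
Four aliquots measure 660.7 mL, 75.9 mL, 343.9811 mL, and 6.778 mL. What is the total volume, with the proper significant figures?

1087.4 mL

660.7 mL + 75.9 mL + 343.9811 mL + 6.778 mL = 1087.3591 mL.
Addition/subtraction keeps the fewest decimal places: 660.7 → 1 decimal place, 75.9 → 1 decimal place, 343.9811 → 4 decimal places, 6.778 → 3 decimal places; limit is 1.
Rounded to 1 decimal place: 1087.4 mL.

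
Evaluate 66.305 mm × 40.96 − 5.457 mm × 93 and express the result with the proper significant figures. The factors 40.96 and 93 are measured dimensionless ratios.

66.305 × 40.96 = 2715.8528 → 2716 mm (4 s.f., last digit at the 10^0 place).
5.457 × 93 = 507.501 → 5.1 × 10² mm (2 s.f., last digit at the 10^1 place).
Difference: 2208.3518 mm; keep the coarser place, 10^1.
Result: 2.21 × 10³ mm.

2.21 × 10³ mm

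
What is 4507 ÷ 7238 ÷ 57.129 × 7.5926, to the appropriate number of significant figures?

4507 ÷ 7238 ÷ 57.129 × 7.5926 = 0.0827566453724…
Multiplication/division keeps the fewest significant figures: 4507 → 4 s.f., 7238 → 4 s.f., 57.129 → 5 s.f., 7.5926 → 5 s.f.; limit is 4.
Rounded to 4 significant figures: 8.276 × 10^-2.

8.276 × 10^-2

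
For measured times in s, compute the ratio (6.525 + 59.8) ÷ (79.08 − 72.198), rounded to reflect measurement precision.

6.525 + 59.8 = 66.325, limited to 1 d.p. → 3 s.f.; 79.08 − 72.198 = 6.882, limited to 2 d.p. → 3 s.f.
Carrying full precision, 66.325 ÷ 6.882 = 9.63746004069…; keep min(3, 3) = 3 s.f.
Rounded to 3 significant figures: 9.64.

9.64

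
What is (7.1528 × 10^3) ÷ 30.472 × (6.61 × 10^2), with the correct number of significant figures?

1.55 × 10^5

(7.1528 × 10^3) ÷ 30.472 × (6.61 × 10^2) = 155158.860593…
Multiplication/division keeps the fewest significant figures: 7.1528 × 10^3 → 5 s.f., 30.472 → 5 s.f., 6.61 × 10^2 → 3 s.f.; limit is 3.
Rounded to 3 significant figures: 1.55 × 10^5.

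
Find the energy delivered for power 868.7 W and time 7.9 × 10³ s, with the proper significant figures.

energy delivered = 868.7 W × 7.9 × 10³ s = 6862730 J.
868.7 has 4 significant figures; 7.9 × 10³ has 2.
Division/multiplication keeps the fewest: 2 significant figures.
Rounded: 6.9 × 10⁶ J.

6.9 × 10⁶ J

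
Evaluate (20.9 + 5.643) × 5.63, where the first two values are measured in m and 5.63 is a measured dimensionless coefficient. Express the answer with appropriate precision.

20.9 m + 5.643 m = 26.543 m; the sum is limited to 1 decimal place (3 s.f.).
Carrying full precision, 26.543 × 5.63 = 149.43709 m; 5.63 has 3 s.f., so the result keeps min(3, 3) = 3 s.f.
Rounded to 3 significant figures: 149 m.

149 m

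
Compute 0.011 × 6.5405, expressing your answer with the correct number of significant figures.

0.072

0.011 × 6.5405 = 0.0719455
Multiplication/division keeps the fewest significant figures: 0.011 → 2 s.f., 6.5405 → 5 s.f.; limit is 2.
Rounded to 2 significant figures: 0.072.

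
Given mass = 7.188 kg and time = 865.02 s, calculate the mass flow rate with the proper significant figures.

mass flow rate = 7.188 kg ÷ 865.02 s = 0.00830963445932… kg/s.
7.188 has 4 significant figures; 865.02 has 5.
Division/multiplication keeps the fewest: 4 significant figures.
Rounded: 0.008310 kg/s.

0.008310 kg/s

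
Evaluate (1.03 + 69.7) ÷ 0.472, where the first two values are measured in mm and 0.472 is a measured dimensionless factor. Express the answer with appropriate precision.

1.03 mm + 69.7 mm = 70.73 mm; the sum is limited to 1 decimal place (3 s.f.).
Carrying full precision, 70.73 ÷ 0.472 = 149.851694915… mm; 0.472 has 3 s.f., so the result keeps min(3, 3) = 3 s.f.
Rounded to 3 significant figures: 1.50 × 10^2 mm.

1.50 × 10^2 mm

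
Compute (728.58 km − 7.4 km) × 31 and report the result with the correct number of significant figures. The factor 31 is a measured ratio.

2.2 × 10^4 km

728.58 km − 7.4 km = 721.18 km; the difference is limited to 1 decimal place (4 s.f.).
Carrying full precision, 721.18 × 31 = 22356.58 km; 31 has 2 s.f., so the result keeps min(4, 2) = 2 s.f.
Rounded to 2 significant figures: 2.2 × 10^4 km.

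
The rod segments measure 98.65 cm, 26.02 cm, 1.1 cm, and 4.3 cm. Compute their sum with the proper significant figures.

130.1 cm

98.65 cm + 26.02 cm + 1.1 cm + 4.3 cm = 130.07 cm.
Addition/subtraction keeps the fewest decimal places: 98.65 → 2 decimal places, 26.02 → 2 decimal places, 1.1 → 1 decimal place, 4.3 → 1 decimal place; limit is 1.
Rounded to 1 decimal place: 130.1 cm.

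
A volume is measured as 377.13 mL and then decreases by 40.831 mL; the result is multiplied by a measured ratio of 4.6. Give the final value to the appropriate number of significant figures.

1.5 × 10³ mL

377.13 mL − 40.831 mL = 336.299 mL; the difference is limited to 2 decimal places (5 s.f.).
Carrying full precision, 336.299 × 4.6 = 1546.9754 mL; 4.6 has 2 s.f., so the result keeps min(5, 2) = 2 s.f.
Rounded to 2 significant figures: 1.5 × 10³ mL.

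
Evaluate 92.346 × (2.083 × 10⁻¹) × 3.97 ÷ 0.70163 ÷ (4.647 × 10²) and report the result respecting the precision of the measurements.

0.234

92.346 × (2.083 × 10⁻¹) × 3.97 ÷ 0.70163 ÷ (4.647 × 10²) = 0.234216260454…
Multiplication/division keeps the fewest significant figures: 92.346 → 5 s.f., 2.083 × 10⁻¹ → 4 s.f., 3.97 → 3 s.f., 0.70163 → 5 s.f., 4.647 × 10² → 4 s.f.; limit is 3.
Rounded to 3 significant figures: 0.234.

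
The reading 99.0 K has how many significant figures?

3

99.0: trailing zeros after a decimal point are significant.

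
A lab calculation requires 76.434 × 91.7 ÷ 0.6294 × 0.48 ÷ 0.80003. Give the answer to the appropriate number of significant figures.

76.434 × 91.7 ÷ 0.6294 × 0.48 ÷ 0.80003 = 6681.34887744…
Multiplication/division keeps the fewest significant figures: 76.434 → 5 s.f., 91.7 → 3 s.f., 0.6294 → 4 s.f., 0.48 → 2 s.f., 0.80003 → 5 s.f.; limit is 2.
Rounded to 2 significant figures: 6.7 × 10^3.

6.7 × 10^3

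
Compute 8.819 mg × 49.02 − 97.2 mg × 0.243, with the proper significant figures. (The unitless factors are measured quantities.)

8.819 × 49.02 = 432.30738 → 432.3 mg (4 s.f., last digit at the 10^-1 place).
97.2 × 0.243 = 23.6196 → 23.6 mg (3 s.f., last digit at the 10^-1 place).
Difference: 408.68778 mg; keep the coarser place, 10^-1.
Result: 408.7 mg.

408.7 mg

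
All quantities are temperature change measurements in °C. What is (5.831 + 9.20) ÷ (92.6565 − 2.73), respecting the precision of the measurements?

0.1671

5.831 + 9.20 = 15.031, limited to 2 d.p. → 4 s.f.; 92.6565 − 2.73 = 89.9265, limited to 2 d.p. → 4 s.f.
Carrying full precision, 15.031 ÷ 89.9265 = 0.167147614997…; keep min(4, 4) = 4 s.f.
Rounded to 4 significant figures: 0.1671.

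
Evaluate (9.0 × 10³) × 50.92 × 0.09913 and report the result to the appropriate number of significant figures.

(9.0 × 10³) × 50.92 × 0.09913 = 45429.2964
Multiplication/division keeps the fewest significant figures: 9.0 × 10³ → 2 s.f., 50.92 → 4 s.f., 0.09913 → 4 s.f.; limit is 2.
Rounded to 2 significant figures: 4.5 × 10⁴.

4.5 × 10⁴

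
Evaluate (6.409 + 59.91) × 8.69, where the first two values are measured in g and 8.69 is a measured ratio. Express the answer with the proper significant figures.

576 g

6.409 g + 59.91 g = 66.319 g; the sum is limited to 2 decimal places (4 s.f.).
Carrying full precision, 66.319 × 8.69 = 576.31211 g; 8.69 has 3 s.f., so the result keeps min(4, 3) = 3 s.f.
Rounded to 3 significant figures: 576 g.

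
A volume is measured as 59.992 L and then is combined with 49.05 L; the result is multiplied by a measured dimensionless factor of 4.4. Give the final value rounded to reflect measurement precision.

59.992 L + 49.05 L = 109.042 L; the sum is limited to 2 decimal places (5 s.f.).
Carrying full precision, 109.042 × 4.4 = 479.7848 L; 4.4 has 2 s.f., so the result keeps min(5, 2) = 2 s.f.
Rounded to 2 significant figures: 4.8 × 10^2 L.

4.8 × 10^2 L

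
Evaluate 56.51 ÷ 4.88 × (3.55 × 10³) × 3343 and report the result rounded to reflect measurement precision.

56.51 ÷ 4.88 × (3.55 × 10³) × 3343 = 137426414.242…
Multiplication/division keeps the fewest significant figures: 56.51 → 4 s.f., 4.88 → 3 s.f., 3.55 × 10³ → 3 s.f., 3343 → 4 s.f.; limit is 3.
Rounded to 3 significant figures: 1.37 × 10⁸.

1.37 × 10⁸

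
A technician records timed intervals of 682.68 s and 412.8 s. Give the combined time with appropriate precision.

682.68 s + 412.8 s = 1095.48 s.
Addition/subtraction keeps the fewest decimal places: 682.68 → 2 decimal places, 412.8 → 1 decimal place; limit is 1.
Rounded to 1 decimal place: 1095.5 s.

1095.5 s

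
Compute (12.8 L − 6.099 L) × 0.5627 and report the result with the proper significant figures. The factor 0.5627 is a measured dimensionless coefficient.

12.8 L − 6.099 L = 6.701 L; the difference is limited to 1 decimal place (2 s.f.).
Carrying full precision, 6.701 × 0.5627 = 3.7706527 L; 0.5627 has 4 s.f., so the result keeps min(2, 4) = 2 s.f.
Rounded to 2 significant figures: 3.8 L.

3.8 L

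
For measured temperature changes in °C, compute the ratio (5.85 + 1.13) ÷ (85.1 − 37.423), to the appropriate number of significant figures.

5.85 + 1.13 = 6.98, limited to 2 d.p. → 3 s.f.; 85.1 − 37.423 = 47.677, limited to 1 d.p. → 3 s.f.
Carrying full precision, 6.98 ÷ 47.677 = 0.146401828974…; keep min(3, 3) = 3 s.f.
Rounded to 3 significant figures: 0.146.

0.146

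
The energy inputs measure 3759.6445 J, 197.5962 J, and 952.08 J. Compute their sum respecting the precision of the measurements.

4909.32 J

3759.6445 J + 197.5962 J + 952.08 J = 4909.3207 J.
Addition/subtraction keeps the fewest decimal places: 3759.6445 → 4 decimal places, 197.5962 → 4 decimal places, 952.08 → 2 decimal places; limit is 2.
Rounded to 2 decimal places: 4909.32 J.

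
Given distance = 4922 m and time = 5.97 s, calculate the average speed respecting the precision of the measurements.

824 m/s

average speed = 4922 m ÷ 5.97 s = 824.45561139… m/s.
4922 has 4 significant figures; 5.97 has 3.
Division/multiplication keeps the fewest: 3 significant figures.
Rounded: 824 m/s.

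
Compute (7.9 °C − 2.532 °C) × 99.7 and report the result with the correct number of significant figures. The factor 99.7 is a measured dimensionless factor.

7.9 °C − 2.532 °C = 5.368 °C; the difference is limited to 1 decimal place (2 s.f.).
Carrying full precision, 5.368 × 99.7 = 535.1896 °C; 99.7 has 3 s.f., so the result keeps min(2, 3) = 2 s.f.
Rounded to 2 significant figures: 5.4 × 10^2 °C.

5.4 × 10^2 °C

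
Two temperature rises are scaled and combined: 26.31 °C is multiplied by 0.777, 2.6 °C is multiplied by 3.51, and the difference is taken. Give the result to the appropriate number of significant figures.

26.31 × 0.777 = 20.44287 → 20.4 °C (3 s.f., last digit at the 10^-1 place).
2.6 × 3.51 = 9.126 → 9.1 °C (2 s.f., last digit at the 10^-1 place).
Difference: 11.31687 °C; keep the coarser place, 10^-1.
Result: 11.3 °C.

11.3 °C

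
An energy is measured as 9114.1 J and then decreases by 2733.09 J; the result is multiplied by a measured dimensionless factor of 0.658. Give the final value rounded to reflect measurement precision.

4.20 × 10³ J

9114.1 J − 2733.09 J = 6381.01 J; the difference is limited to 1 decimal place (5 s.f.).
Carrying full precision, 6381.01 × 0.658 = 4198.70458 J; 0.658 has 3 s.f., so the result keeps min(5, 3) = 3 s.f.
Rounded to 3 significant figures: 4.20 × 10³ J.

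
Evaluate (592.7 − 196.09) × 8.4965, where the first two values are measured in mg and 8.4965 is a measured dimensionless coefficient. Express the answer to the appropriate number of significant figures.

592.7 mg − 196.09 mg = 396.61 mg; the difference is limited to 1 decimal place (4 s.f.).
Carrying full precision, 396.61 × 8.4965 = 3369.796865 mg; 8.4965 has 5 s.f., so the result keeps min(4, 5) = 4 s.f.
Rounded to 4 significant figures: 3.370 × 10³ mg.

3.370 × 10³ mg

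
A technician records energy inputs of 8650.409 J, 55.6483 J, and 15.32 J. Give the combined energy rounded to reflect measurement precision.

8650.409 J + 55.6483 J + 15.32 J = 8721.3773 J.
Addition/subtraction keeps the fewest decimal places: 8650.409 → 3 decimal places, 55.6483 → 4 decimal places, 15.32 → 2 decimal places; limit is 2.
Rounded to 2 decimal places: 8721.38 J.

8721.38 J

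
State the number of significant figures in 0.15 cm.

0.15: leading zeros are not significant.

2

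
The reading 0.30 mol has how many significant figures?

0.30: leading zeros are not significant; trailing zeros after a decimal point are significant.

2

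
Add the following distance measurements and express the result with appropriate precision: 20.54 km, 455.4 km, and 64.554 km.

20.54 km + 455.4 km + 64.554 km = 540.494 km.
Addition/subtraction keeps the fewest decimal places: 20.54 → 2 decimal places, 455.4 → 1 decimal place, 64.554 → 3 decimal places; limit is 1.
Rounded to 1 decimal place: 540.5 km.

540.5 km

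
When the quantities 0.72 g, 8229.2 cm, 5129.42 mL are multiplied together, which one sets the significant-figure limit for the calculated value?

0.72 g → 2 s.f.; 8229.2 cm → 5 s.f.; 5129.42 mL → 6 s.f.
The fewest is 2 significant figures, from 0.72 g.

0.72 g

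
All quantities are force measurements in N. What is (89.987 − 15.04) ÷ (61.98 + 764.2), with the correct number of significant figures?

89.987 − 15.04 = 74.947, limited to 2 d.p. → 4 s.f.; 61.98 + 764.2 = 826.18, limited to 1 d.p. → 4 s.f.
Carrying full precision, 74.947 ÷ 826.18 = 0.0907150984047…; keep min(4, 4) = 4 s.f.
Rounded to 4 significant figures: 0.09072.

0.09072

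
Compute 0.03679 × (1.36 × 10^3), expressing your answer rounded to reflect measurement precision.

0.03679 × (1.36 × 10^3) = 50.0344
Multiplication/division keeps the fewest significant figures: 0.03679 → 4 s.f., 1.36 × 10^3 → 3 s.f.; limit is 3.
Rounded to 3 significant figures: 50.0.

50.0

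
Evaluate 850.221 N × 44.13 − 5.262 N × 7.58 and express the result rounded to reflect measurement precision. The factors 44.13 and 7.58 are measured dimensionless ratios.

850.221 × 44.13 = 37520.25273 → 3.752 × 10^4 N (4 s.f., last digit at the 10^1 place).
5.262 × 7.58 = 39.88596 → 39.9 N (3 s.f., last digit at the 10^-1 place).
Difference: 37480.36677 N; keep the coarser place, 10^1.
Result: 3.748 × 10^4 N.

3.748 × 10^4 N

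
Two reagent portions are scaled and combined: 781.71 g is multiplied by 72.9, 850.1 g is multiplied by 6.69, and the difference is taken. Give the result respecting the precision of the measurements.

781.71 × 72.9 = 56986.659 → 5.70 × 10^4 g (3 s.f., last digit at the 10^2 place).
850.1 × 6.69 = 5687.169 → 5.69 × 10^3 g (3 s.f., last digit at the 10^1 place).
Difference: 51299.49 g; keep the coarser place, 10^2.
Result: 5.13 × 10^4 g.

5.13 × 10^4 g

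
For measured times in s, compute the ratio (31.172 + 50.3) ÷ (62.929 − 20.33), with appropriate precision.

1.91

31.172 + 50.3 = 81.472, limited to 1 d.p. → 3 s.f.; 62.929 − 20.33 = 42.599, limited to 2 d.p. → 4 s.f.
Carrying full precision, 81.472 ÷ 42.599 = 1.91253315806…; keep min(3, 4) = 3 s.f.
Rounded to 3 significant figures: 1.91.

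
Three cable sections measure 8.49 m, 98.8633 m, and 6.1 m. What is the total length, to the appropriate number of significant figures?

8.49 m + 98.8633 m + 6.1 m = 113.4533 m.
Addition/subtraction keeps the fewest decimal places: 8.49 → 2 decimal places, 98.8633 → 4 decimal places, 6.1 → 1 decimal place; limit is 1.
Rounded to 1 decimal place: 1.135 × 10^2 m.

1.135 × 10^2 m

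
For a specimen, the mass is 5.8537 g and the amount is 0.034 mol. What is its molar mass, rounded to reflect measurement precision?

1.7 × 10^2 g/mol

molar mass = 5.8537 g ÷ 0.034 mol = 172.167647059… g/mol.
5.8537 has 5 significant figures; 0.034 has 2.
Division/multiplication keeps the fewest: 2 significant figures.
Rounded: 1.7 × 10^2 g/mol.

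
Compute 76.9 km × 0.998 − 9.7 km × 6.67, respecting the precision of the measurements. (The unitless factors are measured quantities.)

12 km

76.9 × 0.998 = 76.7462 → 76.7 km (3 s.f., last digit at the 10^-1 place).
9.7 × 6.67 = 64.699 → 65 km (2 s.f., last digit at the 10^0 place).
Difference: 12.0472 km; keep the coarser place, 10^0.
Result: 12 km.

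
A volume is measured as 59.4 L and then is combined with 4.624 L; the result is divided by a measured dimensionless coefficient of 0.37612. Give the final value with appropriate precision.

1.70 × 10^2 L

59.4 L + 4.624 L = 64.024 L; the sum is limited to 1 decimal place (3 s.f.).
Carrying full precision, 64.024 ÷ 0.37612 = 170.222269488… L; 0.37612 has 5 s.f., so the result keeps min(3, 5) = 3 s.f.
Rounded to 3 significant figures: 1.70 × 10^2 L.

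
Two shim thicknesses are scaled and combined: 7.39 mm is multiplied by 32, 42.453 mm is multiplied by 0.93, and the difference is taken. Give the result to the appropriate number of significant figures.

7.39 × 32 = 236.48 → 2.4 × 10² mm (2 s.f., last digit at the 10^1 place).
42.453 × 0.93 = 39.48129 → 39 mm (2 s.f., last digit at the 10^0 place).
Difference: 196.99871 mm; keep the coarser place, 10^1.
Result: 2.0 × 10² mm.

2.0 × 10² mm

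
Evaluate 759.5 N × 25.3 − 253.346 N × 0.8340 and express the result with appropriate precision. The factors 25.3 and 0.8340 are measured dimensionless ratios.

1.90 × 10⁴ N

759.5 × 25.3 = 19215.35 → 1.92 × 10⁴ N (3 s.f., last digit at the 10^2 place).
253.346 × 0.8340 = 211.290564 → 211.3 N (4 s.f., last digit at the 10^-1 place).
Difference: 19004.059436 N; keep the coarser place, 10^2.
Result: 1.90 × 10⁴ N.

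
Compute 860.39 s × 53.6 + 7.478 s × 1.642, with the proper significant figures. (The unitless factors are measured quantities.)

860.39 × 53.6 = 46116.904 → 4.61 × 10^4 s (3 s.f., last digit at the 10^2 place).
7.478 × 1.642 = 12.278876 → 12.28 s (4 s.f., last digit at the 10^-2 place).
Sum: 46129.182876 s; keep the coarser place, 10^2.
Result: 4.61 × 10^4 s.

4.61 × 10^4 s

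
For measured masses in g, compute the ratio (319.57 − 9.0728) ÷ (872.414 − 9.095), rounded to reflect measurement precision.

319.57 − 9.0728 = 310.4972, limited to 2 d.p. → 5 s.f.; 872.414 − 9.095 = 863.319, limited to 3 d.p. → 6 s.f.
Carrying full precision, 310.4972 ÷ 863.319 = 0.359655237519…; keep min(5, 6) = 5 s.f.
Rounded to 5 significant figures: 0.35966.

0.35966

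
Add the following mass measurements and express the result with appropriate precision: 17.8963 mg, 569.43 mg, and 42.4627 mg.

17.8963 mg + 569.43 mg + 42.4627 mg = 629.7890 mg.
Addition/subtraction keeps the fewest decimal places: 17.8963 → 4 decimal places, 569.43 → 2 decimal places, 42.4627 → 4 decimal places; limit is 2.
Rounded to 2 decimal places: 629.79 mg.

629.79 mg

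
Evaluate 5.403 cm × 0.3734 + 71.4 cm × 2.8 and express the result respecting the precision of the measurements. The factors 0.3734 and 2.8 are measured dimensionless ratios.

5.403 × 0.3734 = 2.0174802 → 2.017 cm (4 s.f., last digit at the 10^-3 place).
71.4 × 2.8 = 199.92 → 2.0 × 10^2 cm (2 s.f., last digit at the 10^1 place).
Sum: 201.9374802 cm; keep the coarser place, 10^1.
Result: 2.0 × 10^2 cm.

2.0 × 10^2 cm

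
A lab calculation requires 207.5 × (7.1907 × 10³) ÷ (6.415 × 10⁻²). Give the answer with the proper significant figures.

207.5 × (7.1907 × 10³) ÷ (6.415 × 10⁻²) = 23259084.1777…
Multiplication/division keeps the fewest significant figures: 207.5 → 4 s.f., 7.1907 × 10³ → 5 s.f., 6.415 × 10⁻² → 4 s.f.; limit is 4.
Rounded to 4 significant figures: 2.326 × 10⁷.

2.326 × 10⁷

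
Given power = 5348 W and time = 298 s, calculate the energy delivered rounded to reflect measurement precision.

energy delivered = 5348 W × 298 s = 1593704 J.
5348 has 4 significant figures; 298 has 3.
Division/multiplication keeps the fewest: 3 significant figures.
Rounded: 1.59 × 10^6 J.

1.59 × 10^6 J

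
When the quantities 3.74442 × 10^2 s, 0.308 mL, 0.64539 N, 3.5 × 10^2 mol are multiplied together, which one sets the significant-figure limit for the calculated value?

3.74442 × 10^2 s → 6 s.f.; 0.308 mL → 3 s.f.; 0.64539 N → 5 s.f.; 3.5 × 10^2 mol → 2 s.f.
The fewest is 2 significant figures, from 3.5 × 10^2 mol.

3.5 × 10^2 mol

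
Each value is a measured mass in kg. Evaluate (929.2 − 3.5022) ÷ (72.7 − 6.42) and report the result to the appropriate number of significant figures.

14.0

929.2 − 3.5022 = 925.6978, limited to 1 d.p. → 4 s.f.; 72.7 − 6.42 = 66.28, limited to 1 d.p. → 3 s.f.
Carrying full precision, 925.6978 ÷ 66.28 = 13.9664725407…; keep min(4, 3) = 3 s.f.
Rounded to 3 significant figures: 14.0.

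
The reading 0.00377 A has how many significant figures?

0.00377: leading zeros are not significant.

3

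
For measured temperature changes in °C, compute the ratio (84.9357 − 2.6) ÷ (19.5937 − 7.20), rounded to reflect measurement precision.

84.9357 − 2.6 = 82.3357, limited to 1 d.p. → 3 s.f.; 19.5937 − 7.20 = 12.3937, limited to 2 d.p. → 4 s.f.
Carrying full precision, 82.3357 ÷ 12.3937 = 6.64335105739…; keep min(3, 4) = 3 s.f.
Rounded to 3 significant figures: 6.64.

6.64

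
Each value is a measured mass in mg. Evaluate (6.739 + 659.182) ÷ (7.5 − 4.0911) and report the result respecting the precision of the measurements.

6.739 + 659.182 = 665.921, limited to 3 d.p. → 6 s.f.; 7.5 − 4.0911 = 3.4089, limited to 1 d.p. → 2 s.f.
Carrying full precision, 665.921 ÷ 3.4089 = 195.347766142…; keep min(6, 2) = 2 s.f.
Rounded to 2 significant figures: 2.0 × 10^2.

2.0 × 10^2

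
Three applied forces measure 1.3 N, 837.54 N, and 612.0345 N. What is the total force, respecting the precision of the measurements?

1.4509 × 10^3 N

1.3 N + 837.54 N + 612.0345 N = 1450.8745 N.
Addition/subtraction keeps the fewest decimal places: 1.3 → 1 decimal place, 837.54 → 2 decimal places, 612.0345 → 4 decimal places; limit is 1.
Rounded to 1 decimal place: 1.4509 × 10^3 N.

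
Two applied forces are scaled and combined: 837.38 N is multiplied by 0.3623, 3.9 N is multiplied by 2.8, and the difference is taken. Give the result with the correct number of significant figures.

2.92 × 10² N

837.38 × 0.3623 = 303.382774 → 303.4 N (4 s.f., last digit at the 10^-1 place).
3.9 × 2.8 = 10.92 → 11 N (2 s.f., last digit at the 10^0 place).
Difference: 292.462774 N; keep the coarser place, 10^0.
Result: 2.92 × 10² N.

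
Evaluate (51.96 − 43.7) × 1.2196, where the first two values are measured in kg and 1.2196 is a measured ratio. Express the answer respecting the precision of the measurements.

51.96 kg − 43.7 kg = 8.26 kg; the difference is limited to 1 decimal place (2 s.f.).
Carrying full precision, 8.26 × 1.2196 = 10.073896 kg; 1.2196 has 5 s.f., so the result keeps min(2, 5) = 2 s.f.
Rounded to 2 significant figures: 10. kg.

10. kg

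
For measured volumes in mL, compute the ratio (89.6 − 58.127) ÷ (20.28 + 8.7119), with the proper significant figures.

89.6 − 58.127 = 31.473, limited to 1 d.p. → 3 s.f.; 20.28 + 8.7119 = 28.9919, limited to 2 d.p. → 4 s.f.
Carrying full precision, 31.473 ÷ 28.9919 = 1.08557907553…; keep min(3, 4) = 3 s.f.
Rounded to 3 significant figures: 1.09.

1.09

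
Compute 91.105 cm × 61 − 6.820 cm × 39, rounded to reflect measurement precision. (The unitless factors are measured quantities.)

5.3 × 10^3 cm

91.105 × 61 = 5557.405 → 5.6 × 10^3 cm (2 s.f., last digit at the 10^2 place).
6.820 × 39 = 265.98 → 2.7 × 10^2 cm (2 s.f., last digit at the 10^1 place).
Difference: 5291.425 cm; keep the coarser place, 10^2.
Result: 5.3 × 10^3 cm.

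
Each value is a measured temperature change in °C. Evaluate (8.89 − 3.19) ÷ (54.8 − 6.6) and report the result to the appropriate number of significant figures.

8.89 − 3.19 = 5.70, limited to 2 d.p. → 3 s.f.; 54.8 − 6.6 = 48.2, limited to 1 d.p. → 3 s.f.
Carrying full precision, 5.70 ÷ 48.2 = 0.118257261411…; keep min(3, 3) = 3 s.f.
Rounded to 3 significant figures: 0.118.

0.118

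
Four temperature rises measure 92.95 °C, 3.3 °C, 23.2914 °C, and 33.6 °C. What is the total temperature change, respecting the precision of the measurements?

92.95 °C + 3.3 °C + 23.2914 °C + 33.6 °C = 153.1414 °C.
Addition/subtraction keeps the fewest decimal places: 92.95 → 2 decimal places, 3.3 → 1 decimal place, 23.2914 → 4 decimal places, 33.6 → 1 decimal place; limit is 1.
Rounded to 1 decimal place: 153.1 °C.

153.1 °C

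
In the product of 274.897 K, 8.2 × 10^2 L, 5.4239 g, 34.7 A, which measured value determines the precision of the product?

274.897 K → 6 s.f.; 8.2 × 10^2 L → 2 s.f.; 5.4239 g → 5 s.f.; 34.7 A → 3 s.f.
The fewest is 2 significant figures, from 8.2 × 10^2 L.

8.2 × 10^2 L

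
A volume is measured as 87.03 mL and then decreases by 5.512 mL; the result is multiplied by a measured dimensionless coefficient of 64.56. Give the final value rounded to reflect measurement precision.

87.03 mL − 5.512 mL = 81.518 mL; the difference is limited to 2 decimal places (4 s.f.).
Carrying full precision, 81.518 × 64.56 = 5262.80208 mL; 64.56 has 4 s.f., so the result keeps min(4, 4) = 4 s.f.
Rounded to 4 significant figures: 5263 mL.

5263 mL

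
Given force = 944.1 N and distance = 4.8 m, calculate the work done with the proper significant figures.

4.5 × 10³ J

work done = 944.1 N × 4.8 m = 4531.68 J.
944.1 has 4 significant figures; 4.8 has 2.
Division/multiplication keeps the fewest: 2 significant figures.
Rounded: 4.5 × 10³ J.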